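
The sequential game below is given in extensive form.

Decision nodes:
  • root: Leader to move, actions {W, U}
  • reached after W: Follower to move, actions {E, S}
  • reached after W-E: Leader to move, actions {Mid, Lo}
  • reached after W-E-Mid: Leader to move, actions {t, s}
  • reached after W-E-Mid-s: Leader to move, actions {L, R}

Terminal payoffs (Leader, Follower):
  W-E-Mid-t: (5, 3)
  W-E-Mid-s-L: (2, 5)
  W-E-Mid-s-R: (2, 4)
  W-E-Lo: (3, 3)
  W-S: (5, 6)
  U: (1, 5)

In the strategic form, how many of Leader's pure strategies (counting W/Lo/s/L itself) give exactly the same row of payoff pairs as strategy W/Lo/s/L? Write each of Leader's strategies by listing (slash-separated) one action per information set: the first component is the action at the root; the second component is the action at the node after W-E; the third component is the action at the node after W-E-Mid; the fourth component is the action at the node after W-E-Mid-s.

4

Row for W/Lo/s/L (columns E, S): (3,3) (5,6).
Under W/Lo/s/L, Leader's choice at the node after W-E-Mid and at the node after W-E-Mid-s can never be reached regardless of what Follower does, so varying those choices leaves every outcome unchanged.
Holding the reachable choices fixed and varying the unreachable ones freely already gives 2 × 2 = 4 equivalent strategies.
No other strategy reproduces this row, so those 4 are the full class: W/Lo/t/L, W/Lo/t/R, W/Lo/s/L, W/Lo/s/R.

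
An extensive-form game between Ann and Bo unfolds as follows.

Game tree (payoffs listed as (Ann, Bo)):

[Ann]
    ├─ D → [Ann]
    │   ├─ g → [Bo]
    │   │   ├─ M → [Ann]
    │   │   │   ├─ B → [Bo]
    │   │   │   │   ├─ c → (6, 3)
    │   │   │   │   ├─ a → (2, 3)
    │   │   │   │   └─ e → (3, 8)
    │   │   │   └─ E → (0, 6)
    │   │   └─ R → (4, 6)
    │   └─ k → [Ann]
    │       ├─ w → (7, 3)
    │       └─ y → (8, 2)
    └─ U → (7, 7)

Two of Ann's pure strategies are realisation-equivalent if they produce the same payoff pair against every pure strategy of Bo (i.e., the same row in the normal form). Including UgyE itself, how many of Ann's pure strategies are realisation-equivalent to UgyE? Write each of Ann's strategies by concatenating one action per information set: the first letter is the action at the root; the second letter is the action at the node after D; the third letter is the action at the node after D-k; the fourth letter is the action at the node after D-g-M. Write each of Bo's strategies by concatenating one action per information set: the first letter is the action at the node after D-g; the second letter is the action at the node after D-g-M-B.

Row for UgyE (columns Mc, Ma, Me, Rc, Ra, Re): (7,7) (7,7) (7,7) (7,7) (7,7) (7,7).
Under UgyE, Ann's choice at the node after D and at the node after D-k and at the node after D-g-M can never be reached regardless of what Bo does, so varying those choices leaves every outcome unchanged.
Holding the reachable choices fixed and varying the unreachable ones freely already gives 2 × 2 × 2 = 8 equivalent strategies.
No other strategy reproduces this row, so those 8 are the full class: UgwB, UgwE, UgyB, UgyE, UkwB, UkwE, UkyB, UkyE.

8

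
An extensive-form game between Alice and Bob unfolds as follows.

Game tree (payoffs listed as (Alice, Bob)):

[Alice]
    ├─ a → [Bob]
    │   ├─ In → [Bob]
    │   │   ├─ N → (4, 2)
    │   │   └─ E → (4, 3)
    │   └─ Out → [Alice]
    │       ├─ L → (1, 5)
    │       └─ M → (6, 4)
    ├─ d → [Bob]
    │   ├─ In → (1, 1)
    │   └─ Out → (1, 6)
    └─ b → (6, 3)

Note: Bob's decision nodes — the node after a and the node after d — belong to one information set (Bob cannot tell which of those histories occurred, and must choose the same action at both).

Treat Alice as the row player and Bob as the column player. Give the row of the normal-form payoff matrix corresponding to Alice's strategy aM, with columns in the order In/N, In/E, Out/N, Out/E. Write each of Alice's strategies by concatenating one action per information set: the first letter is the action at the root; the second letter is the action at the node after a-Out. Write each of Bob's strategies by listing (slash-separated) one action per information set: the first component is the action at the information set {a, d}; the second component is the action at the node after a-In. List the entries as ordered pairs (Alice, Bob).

(4,2) (4,3) (6,4) (6,4)

vs In/N: Alice plays a → Bob plays In at [a] → Bob plays N at [a-In] → (4, 2)
vs In/E: Alice plays a → Bob plays In at [a] → Bob plays E at [a-In] → (4, 3)
vs Out/N: Alice plays a → Bob plays Out at [a] → Alice plays M at [a-Out] → (6, 4)
vs Out/E: Alice plays a → Bob plays Out at [a] → Alice plays M at [a-Out] → (6, 4)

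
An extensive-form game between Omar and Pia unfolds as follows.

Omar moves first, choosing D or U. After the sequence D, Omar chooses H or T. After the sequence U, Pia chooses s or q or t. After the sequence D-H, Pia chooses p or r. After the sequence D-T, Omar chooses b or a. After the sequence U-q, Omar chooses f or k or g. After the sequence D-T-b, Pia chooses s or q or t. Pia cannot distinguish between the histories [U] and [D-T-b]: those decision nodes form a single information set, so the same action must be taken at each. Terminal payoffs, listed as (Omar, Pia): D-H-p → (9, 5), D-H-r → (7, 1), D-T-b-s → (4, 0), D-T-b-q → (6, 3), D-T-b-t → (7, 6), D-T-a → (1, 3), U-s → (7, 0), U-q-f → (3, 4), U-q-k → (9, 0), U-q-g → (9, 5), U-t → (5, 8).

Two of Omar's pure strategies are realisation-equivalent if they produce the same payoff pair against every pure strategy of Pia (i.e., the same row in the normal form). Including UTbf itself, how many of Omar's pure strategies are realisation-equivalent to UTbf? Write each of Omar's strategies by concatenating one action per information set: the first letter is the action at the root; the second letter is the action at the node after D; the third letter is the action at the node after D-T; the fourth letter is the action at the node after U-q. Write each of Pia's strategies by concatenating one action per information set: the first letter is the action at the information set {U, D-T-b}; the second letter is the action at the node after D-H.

4

Row for UTbf (columns sp, sr, qp, qr, tp, tr): (7,0) (7,0) (3,4) (3,4) (5,8) (5,8).
Under UTbf, Omar's choice at the node after D and at the node after D-T can never be reached regardless of what Pia does, so varying those choices leaves every outcome unchanged.
Holding the reachable choices fixed and varying the unreachable ones freely already gives 2 × 2 = 4 equivalent strategies.
No other strategy reproduces this row, so those 4 are the full class: UHbf, UHaf, UTbf, UTaf.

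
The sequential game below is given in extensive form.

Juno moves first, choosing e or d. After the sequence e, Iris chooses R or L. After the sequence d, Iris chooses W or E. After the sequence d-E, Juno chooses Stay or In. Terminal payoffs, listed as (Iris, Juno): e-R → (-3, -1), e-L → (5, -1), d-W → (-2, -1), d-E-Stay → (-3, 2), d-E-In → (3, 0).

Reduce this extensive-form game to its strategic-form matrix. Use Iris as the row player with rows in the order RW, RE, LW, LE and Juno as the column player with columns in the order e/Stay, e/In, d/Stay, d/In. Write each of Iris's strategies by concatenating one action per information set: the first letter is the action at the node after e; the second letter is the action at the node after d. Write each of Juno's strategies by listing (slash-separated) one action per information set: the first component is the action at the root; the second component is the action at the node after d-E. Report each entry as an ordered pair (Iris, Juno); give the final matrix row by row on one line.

RW: (-3,-1) (-3,-1) (-2,-1) (-2,-1) | RE: (-3,-1) (-3,-1) (-3,2) (3,0) | LW: (5,-1) (5,-1) (-2,-1) (-2,-1) | LE: (5,-1) (5,-1) (-3,2) (3,0)

       e/Stay     e/In   d/Stay     d/In
  RW  (-3,-1)  (-3,-1)  (-2,-1)  (-2,-1)
  RE  (-3,-1)  (-3,-1)   (-3,2)    (3,0)
  LW   (5,-1)   (5,-1)  (-2,-1)  (-2,-1)
  LE   (5,-1)   (5,-1)   (-3,2)    (3,0)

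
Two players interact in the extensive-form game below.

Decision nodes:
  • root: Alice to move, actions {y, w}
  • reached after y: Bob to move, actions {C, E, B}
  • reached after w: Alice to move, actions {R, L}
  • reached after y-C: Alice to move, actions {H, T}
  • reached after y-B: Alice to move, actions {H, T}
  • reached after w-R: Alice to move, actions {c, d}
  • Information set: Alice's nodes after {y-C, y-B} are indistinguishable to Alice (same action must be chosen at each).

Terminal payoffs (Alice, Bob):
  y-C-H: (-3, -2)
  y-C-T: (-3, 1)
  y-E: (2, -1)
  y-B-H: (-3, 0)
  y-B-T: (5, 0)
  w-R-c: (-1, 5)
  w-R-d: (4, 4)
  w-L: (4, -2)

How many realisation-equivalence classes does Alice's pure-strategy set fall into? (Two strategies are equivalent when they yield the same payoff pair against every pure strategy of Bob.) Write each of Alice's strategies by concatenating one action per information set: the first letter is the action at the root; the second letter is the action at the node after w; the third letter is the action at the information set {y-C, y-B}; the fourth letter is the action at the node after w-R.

5

Alice has 16 pure strategies: yRHc, yRHd, yRTc, yRTd, yLHc, yLHd, yLTc, yLTd, wRHc, wRHd, wRTc, wRTd, wLHc, wLHd, wLTc, wLTd. Columns: C, E, B.
{yRHc, yRHd, yLHc, yLHd} → row (-3,-2) (2,-1) (-3,0)
{yRTc, yRTd, yLTc, yLTd} → row (-3,1) (2,-1) (5,0)
{wRHc, wRTc} → row (-1,5) (-1,5) (-1,5)
{wRHd, wRTd} → row (4,4) (4,4) (4,4)
{wLHc, wLHd, wLTc, wLTd} → row (4,-2) (4,-2) (4,-2)
That's 5 distinct rows out of 16 strategies.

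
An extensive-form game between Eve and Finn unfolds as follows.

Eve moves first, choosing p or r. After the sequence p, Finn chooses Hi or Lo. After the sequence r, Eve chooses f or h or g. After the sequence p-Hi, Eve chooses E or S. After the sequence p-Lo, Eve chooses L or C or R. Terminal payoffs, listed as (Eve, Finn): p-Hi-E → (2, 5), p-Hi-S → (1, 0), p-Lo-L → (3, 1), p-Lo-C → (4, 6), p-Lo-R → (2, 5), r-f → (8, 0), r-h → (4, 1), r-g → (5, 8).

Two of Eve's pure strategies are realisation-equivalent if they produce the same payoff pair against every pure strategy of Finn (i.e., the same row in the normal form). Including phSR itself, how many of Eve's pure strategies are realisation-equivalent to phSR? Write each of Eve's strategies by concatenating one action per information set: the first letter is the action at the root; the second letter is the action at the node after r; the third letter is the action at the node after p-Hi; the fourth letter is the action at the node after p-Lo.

Row for phSR (columns Hi, Lo): (1,0) (2,5).
Under phSR, Eve's choice at the node after r can never be reached regardless of what Finn does, so varying those choices leaves every outcome unchanged.
Holding the reachable choices fixed and varying the unreachable one freely already gives 3 equivalent strategies.
No other strategy reproduces this row, so those 3 are the full class: pfSR, phSR, pgSR.

3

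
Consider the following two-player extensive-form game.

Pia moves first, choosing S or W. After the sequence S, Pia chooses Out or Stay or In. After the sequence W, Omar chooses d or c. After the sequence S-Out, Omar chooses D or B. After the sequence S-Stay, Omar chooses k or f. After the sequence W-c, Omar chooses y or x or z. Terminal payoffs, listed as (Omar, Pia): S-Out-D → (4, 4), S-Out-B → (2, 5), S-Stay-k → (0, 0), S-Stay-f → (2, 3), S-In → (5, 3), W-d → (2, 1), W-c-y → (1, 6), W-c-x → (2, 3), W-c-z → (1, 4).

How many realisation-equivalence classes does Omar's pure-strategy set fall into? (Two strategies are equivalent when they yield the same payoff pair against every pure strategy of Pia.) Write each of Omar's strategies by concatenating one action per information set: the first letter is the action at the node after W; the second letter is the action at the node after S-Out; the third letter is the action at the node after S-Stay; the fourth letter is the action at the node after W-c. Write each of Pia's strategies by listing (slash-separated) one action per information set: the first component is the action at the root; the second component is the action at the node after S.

16

Omar has 24 pure strategies: dDky, dDkx, dDkz, dDfy, dDfx, dDfz, dBky, dBkx, dBkz, dBfy, dBfx, dBfz, cDky, cDkx, cDkz, cDfy, cDfx, cDfz, cBky, cBkx, cBkz, cBfy, cBfx, cBfz. Columns: S/Out, S/Stay, S/In, W/Out, W/Stay, W/In.
{dDky, dDkx, dDkz} → row (4,4) (0,0) (5,3) (2,1) (2,1) (2,1)
{dDfy, dDfx, dDfz} → row (4,4) (2,3) (5,3) (2,1) (2,1) (2,1)
{dBky, dBkx, dBkz} → row (2,5) (0,0) (5,3) (2,1) (2,1) (2,1)
{dBfy, dBfx, dBfz} → row (2,5) (2,3) (5,3) (2,1) (2,1) (2,1)
{cDky} → row (4,4) (0,0) (5,3) (1,6) (1,6) (1,6)
{cDkx} → row (4,4) (0,0) (5,3) (2,3) (2,3) (2,3)
{cDkz} → row (4,4) (0,0) (5,3) (1,4) (1,4) (1,4)
{cDfy} → row (4,4) (2,3) (5,3) (1,6) (1,6) (1,6)
{cDfx} → row (4,4) (2,3) (5,3) (2,3) (2,3) (2,3)
{cDfz} → row (4,4) (2,3) (5,3) (1,4) (1,4) (1,4)
{cBky} → row (2,5) (0,0) (5,3) (1,6) (1,6) (1,6)
{cBkx} → row (2,5) (0,0) (5,3) (2,3) (2,3) (2,3)
{cBkz} → row (2,5) (0,0) (5,3) (1,4) (1,4) (1,4)
{cBfy} → row (2,5) (2,3) (5,3) (1,6) (1,6) (1,6)
{cBfx} → row (2,5) (2,3) (5,3) (2,3) (2,3) (2,3)
{cBfz} → row (2,5) (2,3) (5,3) (1,4) (1,4) (1,4)
That's 16 distinct rows out of 24 strategies.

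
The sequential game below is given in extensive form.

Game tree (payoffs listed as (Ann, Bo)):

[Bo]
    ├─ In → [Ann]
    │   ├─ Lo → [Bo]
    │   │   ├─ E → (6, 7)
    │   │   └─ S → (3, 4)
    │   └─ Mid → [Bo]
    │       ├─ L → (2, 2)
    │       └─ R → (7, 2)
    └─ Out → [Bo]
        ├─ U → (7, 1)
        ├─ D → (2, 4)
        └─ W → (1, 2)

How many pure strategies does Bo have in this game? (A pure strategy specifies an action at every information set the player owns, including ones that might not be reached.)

Bo owns the root with actions {In, Out} — two choices.
Bo owns the node after Out with actions {U, D, W} — three choices.
Bo owns the node after In-Lo with actions {E, S} — two choices.
Bo owns the node after In-Mid with actions {L, R} — two choices.
A pure strategy fixes one action at each information set independently, so the count is the product 2 × 3 × 2 × 2 = 24.

24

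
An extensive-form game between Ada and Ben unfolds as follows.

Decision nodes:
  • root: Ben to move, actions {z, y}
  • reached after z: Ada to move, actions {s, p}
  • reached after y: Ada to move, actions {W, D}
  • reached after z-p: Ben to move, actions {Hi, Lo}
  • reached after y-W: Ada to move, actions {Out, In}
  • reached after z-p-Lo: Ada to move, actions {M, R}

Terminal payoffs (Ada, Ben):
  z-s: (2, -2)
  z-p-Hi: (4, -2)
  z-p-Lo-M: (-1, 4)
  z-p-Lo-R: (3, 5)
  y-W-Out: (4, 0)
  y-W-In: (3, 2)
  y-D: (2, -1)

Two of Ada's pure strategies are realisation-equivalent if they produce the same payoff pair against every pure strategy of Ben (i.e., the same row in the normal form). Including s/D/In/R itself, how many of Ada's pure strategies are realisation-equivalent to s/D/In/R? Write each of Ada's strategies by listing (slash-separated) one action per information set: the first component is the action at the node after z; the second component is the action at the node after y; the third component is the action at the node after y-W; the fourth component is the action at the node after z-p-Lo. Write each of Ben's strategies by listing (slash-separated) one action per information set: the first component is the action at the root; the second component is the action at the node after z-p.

4

Row for s/D/In/R (columns z/Hi, z/Lo, y/Hi, y/Lo): (2,-2) (2,-2) (2,-1) (2,-1).
Under s/D/In/R, Ada's choice at the node after y-W and at the node after z-p-Lo can never be reached regardless of what Ben does, so varying those choices leaves every outcome unchanged.
Holding the reachable choices fixed and varying the unreachable ones freely already gives 2 × 2 = 4 equivalent strategies.
No other strategy reproduces this row, so those 4 are the full class: s/D/Out/M, s/D/Out/R, s/D/In/M, s/D/In/R.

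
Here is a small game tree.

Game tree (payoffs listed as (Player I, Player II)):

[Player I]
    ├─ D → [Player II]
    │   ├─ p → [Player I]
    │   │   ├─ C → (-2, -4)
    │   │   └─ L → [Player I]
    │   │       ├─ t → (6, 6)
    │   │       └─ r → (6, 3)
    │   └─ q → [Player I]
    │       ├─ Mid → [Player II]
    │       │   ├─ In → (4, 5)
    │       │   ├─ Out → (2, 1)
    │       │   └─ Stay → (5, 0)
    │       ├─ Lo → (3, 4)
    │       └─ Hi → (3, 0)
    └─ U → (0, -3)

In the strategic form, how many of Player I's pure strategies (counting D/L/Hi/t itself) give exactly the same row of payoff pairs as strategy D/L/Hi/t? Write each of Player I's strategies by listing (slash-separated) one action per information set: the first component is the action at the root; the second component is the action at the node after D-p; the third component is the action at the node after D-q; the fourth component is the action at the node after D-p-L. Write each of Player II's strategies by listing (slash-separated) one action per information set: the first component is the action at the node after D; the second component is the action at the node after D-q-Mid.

Row for D/L/Hi/t (columns p/In, p/Out, p/Stay, q/In, q/Out, q/Stay): (6,6) (6,6) (6,6) (3,0) (3,0) (3,0).
Every one of Player I's information sets is on the play path for some reply by Player II when Player I follows D/L/Hi/t.
Changing the action at any of them therefore changes at least one column, so only D/L/Hi/t itself gives this row.

1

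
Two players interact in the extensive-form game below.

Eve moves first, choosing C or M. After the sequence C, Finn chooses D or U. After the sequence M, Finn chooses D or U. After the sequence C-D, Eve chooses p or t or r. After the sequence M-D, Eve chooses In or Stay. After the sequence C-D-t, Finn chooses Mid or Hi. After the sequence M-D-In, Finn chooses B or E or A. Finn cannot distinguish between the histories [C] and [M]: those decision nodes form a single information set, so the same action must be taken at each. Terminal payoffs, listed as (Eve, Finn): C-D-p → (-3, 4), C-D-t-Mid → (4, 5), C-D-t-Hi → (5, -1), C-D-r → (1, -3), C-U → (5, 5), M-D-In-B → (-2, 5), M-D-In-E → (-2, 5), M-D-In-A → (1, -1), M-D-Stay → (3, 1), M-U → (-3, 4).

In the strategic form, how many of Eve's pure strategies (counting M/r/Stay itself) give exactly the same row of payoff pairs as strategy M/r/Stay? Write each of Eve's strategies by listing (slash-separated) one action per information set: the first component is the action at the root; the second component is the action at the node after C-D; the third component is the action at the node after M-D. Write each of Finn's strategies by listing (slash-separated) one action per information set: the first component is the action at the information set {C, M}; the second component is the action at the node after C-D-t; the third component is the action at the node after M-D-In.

Row for M/r/Stay (columns D/Mid/B, D/Mid/E, D/Mid/A, D/Hi/B, D/Hi/E, D/Hi/A, U/Mid/B, U/Mid/E, U/Mid/A, U/Hi/B, U/Hi/E, U/Hi/A): (3,1) (3,1) (3,1) (3,1) (3,1) (3,1) (-3,4) (-3,4) (-3,4) (-3,4) (-3,4) (-3,4).
Under M/r/Stay, Eve's choice at the node after C-D can never be reached regardless of what Finn does, so varying those choices leaves every outcome unchanged.
Holding the reachable choices fixed and varying the unreachable one freely already gives 3 equivalent strategies.
No other strategy reproduces this row, so those 3 are the full class: M/p/Stay, M/t/Stay, M/r/Stay.

3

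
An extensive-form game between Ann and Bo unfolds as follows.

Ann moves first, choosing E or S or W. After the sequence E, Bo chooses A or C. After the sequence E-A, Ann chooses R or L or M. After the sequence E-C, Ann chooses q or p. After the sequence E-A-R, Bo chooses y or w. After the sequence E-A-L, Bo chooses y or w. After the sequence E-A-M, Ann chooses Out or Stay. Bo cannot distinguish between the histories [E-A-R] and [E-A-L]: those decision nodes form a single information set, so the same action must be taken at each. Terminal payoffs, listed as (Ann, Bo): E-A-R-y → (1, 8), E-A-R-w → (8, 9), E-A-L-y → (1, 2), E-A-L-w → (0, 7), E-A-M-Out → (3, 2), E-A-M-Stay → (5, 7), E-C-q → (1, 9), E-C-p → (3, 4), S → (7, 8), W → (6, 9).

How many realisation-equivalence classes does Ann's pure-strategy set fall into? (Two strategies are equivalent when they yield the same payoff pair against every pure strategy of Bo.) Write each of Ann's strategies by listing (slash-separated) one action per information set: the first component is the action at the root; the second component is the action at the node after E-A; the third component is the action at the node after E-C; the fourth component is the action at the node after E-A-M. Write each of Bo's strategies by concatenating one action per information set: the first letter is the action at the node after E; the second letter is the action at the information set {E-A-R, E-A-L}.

10

Ann has 36 pure strategies: E/R/q/Out, E/R/q/Stay, E/R/p/Out, E/R/p/Stay, E/L/q/Out, E/L/q/Stay, E/L/p/Out, E/L/p/Stay, E/M/q/Out, E/M/q/Stay, E/M/p/Out, E/M/p/Stay, S/R/q/Out, S/R/q/Stay, S/R/p/Out, S/R/p/Stay, S/L/q/Out, S/L/q/Stay, S/L/p/Out, S/L/p/Stay, S/M/q/Out, S/M/q/Stay, S/M/p/Out, S/M/p/Stay, W/R/q/Out, W/R/q/Stay, W/R/p/Out, W/R/p/Stay, W/L/q/Out, W/L/q/Stay, W/L/p/Out, W/L/p/Stay, W/M/q/Out, W/M/q/Stay, W/M/p/Out, W/M/p/Stay. Columns: Ay, Aw, Cy, Cw.
{E/R/q/Out, E/R/q/Stay} → row (1,8) (8,9) (1,9) (1,9)
{E/R/p/Out, E/R/p/Stay} → row (1,8) (8,9) (3,4) (3,4)
{E/L/q/Out, E/L/q/Stay} → row (1,2) (0,7) (1,9) (1,9)
{E/L/p/Out, E/L/p/Stay} → row (1,2) (0,7) (3,4) (3,4)
{E/M/q/Out} → row (3,2) (3,2) (1,9) (1,9)
{E/M/q/Stay} → row (5,7) (5,7) (1,9) (1,9)
{E/M/p/Out} → row (3,2) (3,2) (3,4) (3,4)
{E/M/p/Stay} → row (5,7) (5,7) (3,4) (3,4)
{S/R/q/Out, S/R/q/Stay, S/R/p/Out, S/R/p/Stay, S/L/q/Out, S/L/q/Stay, S/L/p/Out, S/L/p/Stay, S/M/q/Out, S/M/q/Stay, S/M/p/Out, S/M/p/Stay} → row (7,8) (7,8) (7,8) (7,8)
{W/R/q/Out, W/R/q/Stay, W/R/p/Out, W/R/p/Stay, W/L/q/Out, W/L/q/Stay, W/L/p/Out, W/L/p/Stay, W/M/q/Out, W/M/q/Stay, W/M/p/Out, W/M/p/Stay} → row (6,9) (6,9) (6,9) (6,9)
That's 10 distinct rows out of 36 strategies.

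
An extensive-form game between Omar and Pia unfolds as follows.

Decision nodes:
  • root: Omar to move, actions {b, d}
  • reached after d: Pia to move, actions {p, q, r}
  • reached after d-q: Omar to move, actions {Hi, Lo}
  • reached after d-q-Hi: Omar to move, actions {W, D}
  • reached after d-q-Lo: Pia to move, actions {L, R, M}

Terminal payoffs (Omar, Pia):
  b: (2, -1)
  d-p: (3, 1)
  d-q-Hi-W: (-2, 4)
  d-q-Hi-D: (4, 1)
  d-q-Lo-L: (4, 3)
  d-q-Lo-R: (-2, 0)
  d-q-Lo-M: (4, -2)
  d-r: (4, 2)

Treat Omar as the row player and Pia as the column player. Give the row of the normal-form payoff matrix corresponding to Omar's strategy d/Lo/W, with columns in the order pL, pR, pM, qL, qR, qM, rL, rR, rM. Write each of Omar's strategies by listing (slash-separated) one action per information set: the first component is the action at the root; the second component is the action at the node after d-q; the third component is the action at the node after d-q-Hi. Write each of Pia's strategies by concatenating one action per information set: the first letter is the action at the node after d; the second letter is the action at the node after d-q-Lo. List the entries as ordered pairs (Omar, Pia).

(3,1) (3,1) (3,1) (4,3) (-2,0) (4,-2) (4,2) (4,2) (4,2)

vs pL: Omar plays d → Pia plays p at [d] → (3, 1)
vs pR: Omar plays d → Pia plays p at [d] → (3, 1)
vs pM: Omar plays d → Pia plays p at [d] → (3, 1)
vs qL: Omar plays d → Pia plays q at [d] → Omar plays Lo at [d-q] → Pia plays L at [d-q-Lo] → (4, 3)
vs qR: Omar plays d → Pia plays q at [d] → Omar plays Lo at [d-q] → Pia plays R at [d-q-Lo] → (-2, 0)
vs qM: Omar plays d → Pia plays q at [d] → Omar plays Lo at [d-q] → Pia plays M at [d-q-Lo] → (4, -2)
vs rL: Omar plays d → Pia plays r at [d] → (4, 2)
vs rR: Omar plays d → Pia plays r at [d] → (4, 2)
vs rM: Omar plays d → Pia plays r at [d] → (4, 2)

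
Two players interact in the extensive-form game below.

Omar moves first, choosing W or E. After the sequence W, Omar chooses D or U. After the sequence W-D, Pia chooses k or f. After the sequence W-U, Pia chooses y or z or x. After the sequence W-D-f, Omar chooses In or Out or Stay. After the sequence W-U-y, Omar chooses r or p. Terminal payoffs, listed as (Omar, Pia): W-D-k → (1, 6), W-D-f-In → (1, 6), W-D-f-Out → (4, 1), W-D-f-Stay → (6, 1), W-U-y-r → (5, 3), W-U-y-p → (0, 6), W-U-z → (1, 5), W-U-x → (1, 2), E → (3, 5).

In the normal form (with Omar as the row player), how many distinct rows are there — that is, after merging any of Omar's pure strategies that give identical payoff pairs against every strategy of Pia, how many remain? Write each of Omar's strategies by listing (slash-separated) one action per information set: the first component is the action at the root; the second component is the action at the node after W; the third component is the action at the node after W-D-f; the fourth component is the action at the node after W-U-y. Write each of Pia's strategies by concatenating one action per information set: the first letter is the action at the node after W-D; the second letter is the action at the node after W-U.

6

Omar has 24 pure strategies: W/D/In/r, W/D/In/p, W/D/Out/r, W/D/Out/p, W/D/Stay/r, W/D/Stay/p, W/U/In/r, W/U/In/p, W/U/Out/r, W/U/Out/p, W/U/Stay/r, W/U/Stay/p, E/D/In/r, E/D/In/p, E/D/Out/r, E/D/Out/p, E/D/Stay/r, E/D/Stay/p, E/U/In/r, E/U/In/p, E/U/Out/r, E/U/Out/p, E/U/Stay/r, E/U/Stay/p. Columns: ky, kz, kx, fy, fz, fx.
{W/D/In/r, W/D/In/p} → row (1,6) (1,6) (1,6) (1,6) (1,6) (1,6)
{W/D/Out/r, W/D/Out/p} → row (1,6) (1,6) (1,6) (4,1) (4,1) (4,1)
{W/D/Stay/r, W/D/Stay/p} → row (1,6) (1,6) (1,6) (6,1) (6,1) (6,1)
{W/U/In/r, W/U/Out/r, W/U/Stay/r} → row (5,3) (1,5) (1,2) (5,3) (1,5) (1,2)
{W/U/In/p, W/U/Out/p, W/U/Stay/p} → row (0,6) (1,5) (1,2) (0,6) (1,5) (1,2)
{E/D/In/r, E/D/In/p, E/D/Out/r, E/D/Out/p, E/D/Stay/r, E/D/Stay/p, E/U/In/r, E/U/In/p, E/U/Out/r, E/U/Out/p, E/U/Stay/r, E/U/Stay/p} → row (3,5) (3,5) (3,5) (3,5) (3,5) (3,5)
That's 6 distinct rows out of 24 strategies.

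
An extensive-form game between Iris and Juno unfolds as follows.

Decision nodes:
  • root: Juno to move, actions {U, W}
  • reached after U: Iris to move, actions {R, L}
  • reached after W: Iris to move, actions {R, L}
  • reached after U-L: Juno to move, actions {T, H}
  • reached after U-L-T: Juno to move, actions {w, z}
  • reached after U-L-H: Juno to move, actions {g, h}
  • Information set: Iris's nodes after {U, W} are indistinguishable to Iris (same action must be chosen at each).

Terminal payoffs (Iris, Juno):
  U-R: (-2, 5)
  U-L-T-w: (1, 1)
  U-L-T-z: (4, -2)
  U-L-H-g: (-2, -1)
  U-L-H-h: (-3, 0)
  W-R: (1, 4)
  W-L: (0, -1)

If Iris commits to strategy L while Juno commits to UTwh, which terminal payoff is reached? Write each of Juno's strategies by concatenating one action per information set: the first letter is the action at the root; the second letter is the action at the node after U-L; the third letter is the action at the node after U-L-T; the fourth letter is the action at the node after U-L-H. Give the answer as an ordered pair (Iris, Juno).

Trace the play path from the root:
  Juno plays U
  Iris plays L at [U]
  Juno plays T at [U-L]
  Juno plays w at [U-L-T]
→ terminal payoff (1, 1).
(Juno's choice at the node after U-L-H is never reached on this path, so it doesn't affect the outcome.)

(1, 1)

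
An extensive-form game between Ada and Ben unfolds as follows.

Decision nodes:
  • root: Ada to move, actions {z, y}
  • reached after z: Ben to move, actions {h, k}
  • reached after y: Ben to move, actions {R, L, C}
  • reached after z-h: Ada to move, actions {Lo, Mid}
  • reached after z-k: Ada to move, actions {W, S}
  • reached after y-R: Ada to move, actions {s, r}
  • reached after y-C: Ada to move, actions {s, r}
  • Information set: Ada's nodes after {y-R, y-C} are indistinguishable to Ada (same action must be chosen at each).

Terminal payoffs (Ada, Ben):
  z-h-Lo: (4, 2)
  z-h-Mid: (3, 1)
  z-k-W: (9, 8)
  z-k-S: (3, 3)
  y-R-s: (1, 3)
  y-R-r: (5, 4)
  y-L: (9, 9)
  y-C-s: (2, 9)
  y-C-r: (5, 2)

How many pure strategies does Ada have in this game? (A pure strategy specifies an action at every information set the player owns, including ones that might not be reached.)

16

Ada owns the root with actions {z, y} — two choices.
Ada owns the node after z-h with actions {Lo, Mid} — two choices.
Ada owns the node after z-k with actions {W, S} — two choices.
Ada owns the information set {y-R, y-C} with actions {s, r} — two choices.
A pure strategy fixes one action at each information set independently, so the count is the product 2 × 2 × 2 × 2 = 16.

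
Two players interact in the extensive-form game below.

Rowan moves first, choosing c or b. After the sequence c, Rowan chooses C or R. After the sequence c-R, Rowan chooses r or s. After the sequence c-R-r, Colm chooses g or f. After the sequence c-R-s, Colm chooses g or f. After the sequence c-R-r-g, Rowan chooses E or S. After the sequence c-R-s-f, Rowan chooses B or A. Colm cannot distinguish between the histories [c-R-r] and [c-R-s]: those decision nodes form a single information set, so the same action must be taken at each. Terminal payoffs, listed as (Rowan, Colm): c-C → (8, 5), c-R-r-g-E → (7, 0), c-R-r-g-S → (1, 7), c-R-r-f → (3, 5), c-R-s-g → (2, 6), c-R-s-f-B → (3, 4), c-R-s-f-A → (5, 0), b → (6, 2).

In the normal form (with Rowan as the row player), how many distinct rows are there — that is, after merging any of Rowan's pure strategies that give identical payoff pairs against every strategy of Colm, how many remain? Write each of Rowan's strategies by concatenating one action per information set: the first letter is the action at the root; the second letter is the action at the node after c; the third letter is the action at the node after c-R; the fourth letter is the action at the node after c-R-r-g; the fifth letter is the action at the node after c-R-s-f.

6

Rowan has 32 pure strategies: cCrEB, cCrEA, cCrSB, cCrSA, cCsEB, cCsEA, cCsSB, cCsSA, cRrEB, cRrEA, cRrSB, cRrSA, cRsEB, cRsEA, cRsSB, cRsSA, bCrEB, bCrEA, bCrSB, bCrSA, bCsEB, bCsEA, bCsSB, bCsSA, bRrEB, bRrEA, bRrSB, bRrSA, bRsEB, bRsEA, bRsSB, bRsSA. Columns: g, f.
{cCrEB, cCrEA, cCrSB, cCrSA, cCsEB, cCsEA, cCsSB, cCsSA} → row (8,5) (8,5)
{cRrEB, cRrEA} → row (7,0) (3,5)
{cRrSB, cRrSA} → row (1,7) (3,5)
{cRsEB, cRsSB} → row (2,6) (3,4)
{cRsEA, cRsSA} → row (2,6) (5,0)
{bCrEB, bCrEA, bCrSB, bCrSA, bCsEB, bCsEA, bCsSB, bCsSA, bRrEB, bRrEA, bRrSB, bRrSA, bRsEB, bRsEA, bRsSB, bRsSA} → row (6,2) (6,2)
That's 6 distinct rows out of 32 strategies.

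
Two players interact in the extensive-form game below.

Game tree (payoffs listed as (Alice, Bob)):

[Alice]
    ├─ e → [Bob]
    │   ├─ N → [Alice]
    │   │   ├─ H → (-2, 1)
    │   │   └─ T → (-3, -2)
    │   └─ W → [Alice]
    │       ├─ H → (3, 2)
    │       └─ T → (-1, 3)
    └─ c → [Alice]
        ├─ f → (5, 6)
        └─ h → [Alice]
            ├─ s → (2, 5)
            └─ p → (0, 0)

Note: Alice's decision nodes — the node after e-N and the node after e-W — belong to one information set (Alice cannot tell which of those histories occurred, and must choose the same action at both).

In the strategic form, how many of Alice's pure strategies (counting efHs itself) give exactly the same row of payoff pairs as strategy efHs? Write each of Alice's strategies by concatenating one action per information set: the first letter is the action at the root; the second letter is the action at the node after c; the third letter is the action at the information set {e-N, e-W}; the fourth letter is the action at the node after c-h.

4

Row for efHs (columns N, W): (-2,1) (3,2).
Under efHs, Alice's choice at the node after c and at the node after c-h can never be reached regardless of what Bob does, so varying those choices leaves every outcome unchanged.
Holding the reachable choices fixed and varying the unreachable ones freely already gives 2 × 2 = 4 equivalent strategies.
No other strategy reproduces this row, so those 4 are the full class: efHs, efHp, ehHs, ehHp.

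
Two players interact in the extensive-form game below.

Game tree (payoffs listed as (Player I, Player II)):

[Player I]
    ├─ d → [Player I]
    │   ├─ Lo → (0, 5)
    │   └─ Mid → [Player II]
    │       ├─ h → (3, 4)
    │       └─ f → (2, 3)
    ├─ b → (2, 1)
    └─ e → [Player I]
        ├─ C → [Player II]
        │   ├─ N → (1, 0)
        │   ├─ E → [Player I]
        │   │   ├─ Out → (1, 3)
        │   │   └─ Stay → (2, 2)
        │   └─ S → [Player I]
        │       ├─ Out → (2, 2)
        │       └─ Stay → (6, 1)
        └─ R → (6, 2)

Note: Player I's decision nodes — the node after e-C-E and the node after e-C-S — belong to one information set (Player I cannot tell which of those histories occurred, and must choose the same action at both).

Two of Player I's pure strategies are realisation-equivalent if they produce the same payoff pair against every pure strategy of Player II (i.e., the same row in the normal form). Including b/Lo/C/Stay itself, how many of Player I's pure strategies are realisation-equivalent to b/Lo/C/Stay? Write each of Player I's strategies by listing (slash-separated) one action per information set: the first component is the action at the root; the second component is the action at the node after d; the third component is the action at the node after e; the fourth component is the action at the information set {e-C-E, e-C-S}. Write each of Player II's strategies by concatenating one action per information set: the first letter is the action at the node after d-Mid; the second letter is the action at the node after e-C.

Row for b/Lo/C/Stay (columns hN, hE, hS, fN, fE, fS): (2,1) (2,1) (2,1) (2,1) (2,1) (2,1).
Under b/Lo/C/Stay, Player I's choice at the node after d and at the node after e and at the information set {e-C-E, e-C-S} can never be reached regardless of what Player II does, so varying those choices leaves every outcome unchanged.
Holding the reachable choices fixed and varying the unreachable ones freely already gives 2 × 2 × 2 = 8 equivalent strategies.
No other strategy reproduces this row, so those 8 are the full class: b/Lo/C/Out, b/Lo/C/Stay, b/Lo/R/Out, b/Lo/R/Stay, b/Mid/C/Out, b/Mid/C/Stay, b/Mid/R/Out, b/Mid/R/Stay.

8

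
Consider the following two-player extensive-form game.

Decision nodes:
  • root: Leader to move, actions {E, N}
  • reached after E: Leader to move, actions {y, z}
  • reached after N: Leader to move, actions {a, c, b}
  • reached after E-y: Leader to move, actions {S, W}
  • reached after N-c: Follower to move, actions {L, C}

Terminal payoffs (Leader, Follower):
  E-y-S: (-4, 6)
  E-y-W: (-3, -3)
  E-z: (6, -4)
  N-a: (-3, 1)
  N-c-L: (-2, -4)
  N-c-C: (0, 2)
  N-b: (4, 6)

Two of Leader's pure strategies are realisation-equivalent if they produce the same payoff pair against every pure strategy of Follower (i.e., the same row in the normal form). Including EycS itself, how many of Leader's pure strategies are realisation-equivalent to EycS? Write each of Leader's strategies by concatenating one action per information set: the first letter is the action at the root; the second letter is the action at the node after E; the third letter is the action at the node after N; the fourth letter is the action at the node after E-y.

3

Row for EycS (columns L, C): (-4,6) (-4,6).
Under EycS, Leader's choice at the node after N can never be reached regardless of what Follower does, so varying those choices leaves every outcome unchanged.
Holding the reachable choices fixed and varying the unreachable one freely already gives 3 equivalent strategies.
No other strategy reproduces this row, so those 3 are the full class: EyaS, EycS, EybS.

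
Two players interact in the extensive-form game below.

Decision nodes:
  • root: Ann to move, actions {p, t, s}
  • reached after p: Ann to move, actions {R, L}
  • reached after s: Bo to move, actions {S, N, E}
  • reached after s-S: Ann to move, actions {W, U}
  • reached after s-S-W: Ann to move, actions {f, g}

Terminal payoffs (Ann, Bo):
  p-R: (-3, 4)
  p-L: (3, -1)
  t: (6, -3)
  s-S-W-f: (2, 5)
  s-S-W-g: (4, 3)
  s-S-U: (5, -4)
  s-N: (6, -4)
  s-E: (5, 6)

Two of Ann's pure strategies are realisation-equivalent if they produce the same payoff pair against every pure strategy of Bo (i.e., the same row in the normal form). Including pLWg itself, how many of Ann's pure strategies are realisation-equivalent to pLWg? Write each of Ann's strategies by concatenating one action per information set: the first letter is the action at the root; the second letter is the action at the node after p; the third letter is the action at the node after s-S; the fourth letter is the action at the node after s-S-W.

4

Row for pLWg (columns S, N, E): (3,-1) (3,-1) (3,-1).
Under pLWg, Ann's choice at the node after s-S and at the node after s-S-W can never be reached regardless of what Bo does, so varying those choices leaves every outcome unchanged.
Holding the reachable choices fixed and varying the unreachable ones freely already gives 2 × 2 = 4 equivalent strategies.
No other strategy reproduces this row, so those 4 are the full class: pLWf, pLWg, pLUf, pLUg.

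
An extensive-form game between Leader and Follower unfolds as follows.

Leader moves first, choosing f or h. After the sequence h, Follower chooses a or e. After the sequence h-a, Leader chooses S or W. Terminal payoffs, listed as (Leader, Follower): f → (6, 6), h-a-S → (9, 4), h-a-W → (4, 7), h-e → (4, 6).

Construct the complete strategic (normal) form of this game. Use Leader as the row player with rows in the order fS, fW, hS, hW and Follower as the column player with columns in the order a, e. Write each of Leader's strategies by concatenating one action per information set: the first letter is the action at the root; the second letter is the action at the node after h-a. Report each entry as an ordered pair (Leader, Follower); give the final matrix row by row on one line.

fS: (6,6) (6,6) | fW: (6,6) (6,6) | hS: (9,4) (4,6) | hW: (4,7) (4,6)

Row fS: a→(6,6), e→(6,6)
Row fW: a→(6,6), e→(6,6)
Row hS: a→(9,4), e→(4,6)
Row hW: a→(4,7), e→(4,6)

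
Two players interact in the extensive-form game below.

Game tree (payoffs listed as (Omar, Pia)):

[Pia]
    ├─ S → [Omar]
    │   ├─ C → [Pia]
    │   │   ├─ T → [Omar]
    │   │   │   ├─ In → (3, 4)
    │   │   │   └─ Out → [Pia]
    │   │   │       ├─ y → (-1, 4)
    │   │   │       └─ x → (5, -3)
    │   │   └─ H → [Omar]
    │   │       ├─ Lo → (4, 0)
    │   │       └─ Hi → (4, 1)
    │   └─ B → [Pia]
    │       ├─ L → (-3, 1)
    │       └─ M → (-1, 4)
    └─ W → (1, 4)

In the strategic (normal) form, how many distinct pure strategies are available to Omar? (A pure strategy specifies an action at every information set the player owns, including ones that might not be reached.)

8

Omar owns the node after S with actions {C, B} — two choices.
Omar owns the node after S-C-T with actions {In, Out} — two choices.
Omar owns the node after S-C-H with actions {Lo, Hi} — two choices.
A pure strategy fixes one action at each information set independently, so the count is the product 2 × 2 × 2 = 8.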